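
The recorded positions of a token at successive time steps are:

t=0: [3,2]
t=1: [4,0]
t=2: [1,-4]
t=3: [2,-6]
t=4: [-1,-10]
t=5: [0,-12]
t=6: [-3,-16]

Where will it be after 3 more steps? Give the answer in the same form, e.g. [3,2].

Step-to-step displacements: [+1,-2], [-3,-4], [+1,-2], [-3,-4], [+1,-2], [-3,-4] — a repeating cycle of length 2.
step 7: apply [+1,-2] → [-2,-18]
step 8: apply [-3,-4] → [-5,-22]
step 9: apply [+1,-2] → [-4,-24]

[-4,-24]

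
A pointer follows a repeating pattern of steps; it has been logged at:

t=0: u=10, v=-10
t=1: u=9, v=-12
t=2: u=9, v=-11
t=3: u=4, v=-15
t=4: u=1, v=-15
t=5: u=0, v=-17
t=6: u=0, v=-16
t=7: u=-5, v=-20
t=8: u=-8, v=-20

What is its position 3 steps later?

u=-14, v=-25

Differencing gives (-1,-2), (+0,+1), (-5,-4), (-3,+0), (-1,-2), (+0,+1), (-5,-4), (-3,+0). This is the pattern (-1,-2), (+0,+1), (-5,-4), (-3,+0) repeated.
step 9: apply (-1,-2) → u=-9, v=-22
step 10: apply (+0,+1) → u=-9, v=-21
step 11: apply (-5,-4) → u=-14, v=-25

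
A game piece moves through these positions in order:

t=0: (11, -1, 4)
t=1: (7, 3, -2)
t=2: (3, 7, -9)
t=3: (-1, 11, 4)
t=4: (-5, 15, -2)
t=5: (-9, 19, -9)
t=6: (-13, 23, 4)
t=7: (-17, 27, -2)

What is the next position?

(-21, 31, -9)

The first coordinate changes by -4 each step, so at step 8 it is 11 + 8·(-4) = -21.
The second coordinate changes by +4 each step, so at step 8 it is -1 + 8·(4) = 31.
The third coordinate repeats the cycle [4, -2, -9] with period 3; step 8 mod 3 = 2, giving -9.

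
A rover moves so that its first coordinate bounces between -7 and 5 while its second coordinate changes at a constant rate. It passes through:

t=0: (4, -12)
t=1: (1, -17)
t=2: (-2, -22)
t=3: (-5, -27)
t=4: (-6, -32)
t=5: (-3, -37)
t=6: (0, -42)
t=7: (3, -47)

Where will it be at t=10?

(-2, -62)

The first coordinate travels 3 per step and bounces off the walls at -7 and 5.
  step 8: 3 → 4
  step 9: 4 → 1
  step 10: 1 → -2
The second coordinate changes by -5 each step: at step 10 it is -62.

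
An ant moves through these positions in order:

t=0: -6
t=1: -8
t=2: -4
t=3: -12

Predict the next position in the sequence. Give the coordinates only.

4

Consecutive displacements -2, +4, -8 scale by a factor of -2 each step.
step 4: -12 + 16 → 4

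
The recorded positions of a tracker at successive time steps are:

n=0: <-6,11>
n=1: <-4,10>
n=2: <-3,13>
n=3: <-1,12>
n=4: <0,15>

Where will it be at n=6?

Differencing gives <+2,-1>, <+1,+3>, <+2,-1>, <+1,+3>. This is the pattern <+2,-1>, <+1,+3> repeated.
step 5: apply <+2,-1> → <2,14>
step 6: apply <+1,+3> → <3,17>

<3,17>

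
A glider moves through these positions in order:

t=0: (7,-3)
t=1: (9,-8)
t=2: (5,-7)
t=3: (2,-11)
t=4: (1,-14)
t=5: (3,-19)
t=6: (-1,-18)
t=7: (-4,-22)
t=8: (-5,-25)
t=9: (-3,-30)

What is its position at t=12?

Step-to-step displacements: (+2,-5), (-4,+1), (-3,-4), (-1,-3), (+2,-5), (-4,+1), (-3,-4), (-1,-3), (+2,-5) — a repeating cycle of length 4.
step 10: apply (-4,+1) → (-7,-29)
step 11: apply (-3,-4) → (-10,-33)
step 12: apply (-1,-3) → (-11,-36)

(-11,-36)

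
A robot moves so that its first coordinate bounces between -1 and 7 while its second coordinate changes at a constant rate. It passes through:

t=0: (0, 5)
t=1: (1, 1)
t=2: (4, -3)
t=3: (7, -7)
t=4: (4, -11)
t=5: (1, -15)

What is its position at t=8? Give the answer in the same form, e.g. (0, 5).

The first coordinate travels 3 per step and bounces off the walls at -1 and 7.
  step 6: 1 → 0
  step 7: 0 → 3
  step 8: 3 → 6
The second coordinate changes by -4 each step: at step 8 it is -27.

(6, -27)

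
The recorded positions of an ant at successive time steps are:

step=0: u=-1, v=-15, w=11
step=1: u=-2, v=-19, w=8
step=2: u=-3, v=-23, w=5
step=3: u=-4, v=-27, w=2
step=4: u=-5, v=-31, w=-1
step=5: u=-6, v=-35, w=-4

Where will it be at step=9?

u=-10, v=-51, w=-16

Constant displacement of (-1,-4,-3) per step.
step 6: u=-6, v=-35, w=-4 + (-1,-4,-3) → u=-7, v=-39, w=-7
step 7: u=-7, v=-39, w=-7 + (-1,-4,-3) → u=-8, v=-43, w=-10
step 8: u=-8, v=-43, w=-10 + (-1,-4,-3) → u=-9, v=-47, w=-13
step 9: u=-9, v=-47, w=-13 + (-1,-4,-3) → u=-10, v=-51, w=-16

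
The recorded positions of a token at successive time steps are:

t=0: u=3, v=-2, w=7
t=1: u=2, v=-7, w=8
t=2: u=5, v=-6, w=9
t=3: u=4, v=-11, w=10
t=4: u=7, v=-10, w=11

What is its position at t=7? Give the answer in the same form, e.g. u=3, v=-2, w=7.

Step-to-step displacements: (-1, -5, +1), (+3, +1, +1), (-1, -5, +1), (+3, +1, +1) — a repeating cycle of length 2.
step 5: apply (-1, -5, +1) → u=6, v=-15, w=12
step 6: apply (+3, +1, +1) → u=9, v=-14, w=13
step 7: apply (-1, -5, +1) → u=8, v=-19, w=14

u=8, v=-19, w=14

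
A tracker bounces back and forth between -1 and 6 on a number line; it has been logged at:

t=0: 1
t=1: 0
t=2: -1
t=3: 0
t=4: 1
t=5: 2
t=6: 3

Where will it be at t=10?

5

The value travels 1 per step and bounces off the walls at -1 and 6.
  step 7: 3 → 4
  step 8: 4 → 5
  step 9: 5 → 6
  step 10: 6 → 5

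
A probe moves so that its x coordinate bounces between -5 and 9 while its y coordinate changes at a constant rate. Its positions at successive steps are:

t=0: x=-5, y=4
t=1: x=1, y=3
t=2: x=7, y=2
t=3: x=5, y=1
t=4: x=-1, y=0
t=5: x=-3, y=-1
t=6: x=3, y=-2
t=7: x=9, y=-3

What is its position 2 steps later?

x=-3, y=-5

The x coordinate travels 6 per step and bounces off the walls at -5 and 9.
  step 8: 9 → 3
  step 9: 3 → -3
The y coordinate changes by -1 each step: at step 9 it is -5.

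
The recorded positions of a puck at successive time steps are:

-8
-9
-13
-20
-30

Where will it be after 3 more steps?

-78

Taking differences between consecutive positions: -1, -4, -7, -10. These grow by -3 each step.
step 5: -30 − 13 → -43
step 6: -43 − 16 → -59
step 7: -59 − 19 → -78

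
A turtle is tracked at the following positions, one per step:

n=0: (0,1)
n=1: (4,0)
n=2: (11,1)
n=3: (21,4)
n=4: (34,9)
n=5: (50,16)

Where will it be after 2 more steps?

Taking differences between consecutive positions: (+4,-1), (+7,+1), (+10,+3), (+13,+5), (+16,+7). These grow by (+3,+2) each step.
step 6: (50,16) + (+19,+9) → (69,25)
step 7: (69,25) + (+22,+11) → (91,36)

(91,36)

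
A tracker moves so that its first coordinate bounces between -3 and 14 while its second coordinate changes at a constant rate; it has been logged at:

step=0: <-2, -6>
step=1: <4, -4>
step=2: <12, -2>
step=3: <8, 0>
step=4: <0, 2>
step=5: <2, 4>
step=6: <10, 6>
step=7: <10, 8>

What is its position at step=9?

The first coordinate reflects between -3 and 14, moving 8 per step.
  step 8: 10 → 2
  step 9: 2 → 0
The second coordinate changes by +2 each step: at step 9 it is 12.

<0, 12>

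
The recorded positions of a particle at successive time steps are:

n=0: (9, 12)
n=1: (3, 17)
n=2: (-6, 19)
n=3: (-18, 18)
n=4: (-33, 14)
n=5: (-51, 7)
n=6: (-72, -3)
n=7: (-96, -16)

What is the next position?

First differences are (-6, +5), (-9, +2), (-12, -1), (-15, -4), (-18, -7), (-21, -10), (-24, -13); their common second difference is (-3, -3) (constant acceleration).
step 8: (-96, -16) + (-27, -16) → (-123, -32)

(-123, -32)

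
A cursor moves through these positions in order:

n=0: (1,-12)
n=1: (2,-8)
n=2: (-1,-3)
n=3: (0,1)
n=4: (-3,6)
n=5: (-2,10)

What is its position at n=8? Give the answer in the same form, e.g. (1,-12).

(-7,24)

The moves between consecutive positions are (+1,+4), (-3,+5), (+1,+4), (-3,+5), (+1,+4); they repeat the 2-cycle [(+1,+4), (-3,+5)].
step 6: apply (-3,+5) → (-5,15)
step 7: apply (+1,+4) → (-4,19)
step 8: apply (-3,+5) → (-7,24)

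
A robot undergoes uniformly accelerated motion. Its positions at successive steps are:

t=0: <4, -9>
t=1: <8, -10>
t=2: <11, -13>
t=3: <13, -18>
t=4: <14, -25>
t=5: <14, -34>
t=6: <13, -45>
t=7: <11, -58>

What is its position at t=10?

Successive displacements: <+4, -1>, <+3, -3>, <+2, -5>, <+1, -7>, <+0, -9>, <-1, -11>, <-2, -13> — each changes by <-1, -2>.
step 8: <11, -58> + <-3, -15> → <8, -73>
step 9: <8, -73> + <-4, -17> → <4, -90>
step 10: <4, -90> + <-5, -19> → <-1, -109>

<-1, -109>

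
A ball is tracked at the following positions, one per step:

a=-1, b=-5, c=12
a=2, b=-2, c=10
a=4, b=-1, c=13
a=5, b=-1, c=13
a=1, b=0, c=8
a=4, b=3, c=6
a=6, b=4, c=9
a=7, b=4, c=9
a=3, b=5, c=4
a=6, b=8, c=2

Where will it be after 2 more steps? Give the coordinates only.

Step-to-step displacements: (+3, +3, -2), (+2, +1, +3), (+1, +0, +0), (-4, +1, -5), (+3, +3, -2), (+2, +1, +3), (+1, +0, +0), (-4, +1, -5), (+3, +3, -2) — a repeating cycle of length 4.
step 10: apply (+2, +1, +3) → a=8, b=9, c=5
step 11: apply (+1, +0, +0) → a=9, b=9, c=5

a=9, b=9, c=5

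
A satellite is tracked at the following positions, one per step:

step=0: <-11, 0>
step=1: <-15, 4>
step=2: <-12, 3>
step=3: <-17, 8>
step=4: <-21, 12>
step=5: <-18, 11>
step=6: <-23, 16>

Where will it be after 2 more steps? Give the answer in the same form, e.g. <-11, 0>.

<-24, 19>

Differencing gives <-4, +4>, <+3, -1>, <-5, +5>, <-4, +4>, <+3, -1>, <-5, +5>. This is the pattern <-4, +4>, <+3, -1>, <-5, +5> repeated.
step 7: apply <-4, +4> → <-27, 20>
step 8: apply <+3, -1> → <-24, 19>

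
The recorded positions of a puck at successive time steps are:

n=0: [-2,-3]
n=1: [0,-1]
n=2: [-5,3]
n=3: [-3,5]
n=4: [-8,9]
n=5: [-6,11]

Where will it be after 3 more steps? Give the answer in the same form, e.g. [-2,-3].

Differencing gives [+2,+2], [-5,+4], [+2,+2], [-5,+4], [+2,+2]. This is the pattern [+2,+2], [-5,+4] repeated.
step 6: apply [-5,+4] → [-11,15]
step 7: apply [+2,+2] → [-9,17]
step 8: apply [-5,+4] → [-14,21]

[-14,21]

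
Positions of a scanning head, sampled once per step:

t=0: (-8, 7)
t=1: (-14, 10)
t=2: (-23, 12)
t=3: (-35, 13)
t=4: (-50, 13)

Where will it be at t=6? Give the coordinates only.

(-89, 10)

Taking differences between consecutive positions: (-6, +3), (-9, +2), (-12, +1), (-15, +0). These grow by (-3, -1) each step.
step 5: (-50, 13) + (-18, -1) → (-68, 12)
step 6: (-68, 12) + (-21, -2) → (-89, 10)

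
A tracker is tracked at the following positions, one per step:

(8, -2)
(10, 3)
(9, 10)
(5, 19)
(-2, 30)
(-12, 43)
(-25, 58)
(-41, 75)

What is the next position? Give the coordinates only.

(-60, 94)

First differences are (+2, +5), (-1, +7), (-4, +9), (-7, +11), (-10, +13), (-13, +15), (-16, +17); their common second difference is (-3, +2) (constant acceleration).
step 8: (-41, 75) + (-19, +19) → (-60, 94)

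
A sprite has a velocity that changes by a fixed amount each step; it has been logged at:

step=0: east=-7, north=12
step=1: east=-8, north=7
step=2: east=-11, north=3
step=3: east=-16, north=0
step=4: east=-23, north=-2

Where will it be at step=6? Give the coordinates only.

Successive displacements: (-1, -5), (-3, -4), (-5, -3), (-7, -2) — each changes by (-2, +1).
step 5: east=-23, north=-2 + (-9, -1) → east=-32, north=-3
step 6: east=-32, north=-3 + (-11, +0) → east=-43, north=-3

east=-43, north=-3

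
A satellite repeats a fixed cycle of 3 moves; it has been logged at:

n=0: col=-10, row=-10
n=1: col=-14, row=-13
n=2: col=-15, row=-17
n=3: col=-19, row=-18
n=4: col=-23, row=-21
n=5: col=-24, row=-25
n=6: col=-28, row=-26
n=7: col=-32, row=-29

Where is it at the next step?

The moves between consecutive positions are (-4, -3), (-1, -4), (-4, -1), (-4, -3), (-1, -4), (-4, -1), (-4, -3); they repeat the 3-cycle [(-4, -3), (-1, -4), (-4, -1)].
step 8: apply (-1, -4) → col=-33, row=-33

col=-33, row=-33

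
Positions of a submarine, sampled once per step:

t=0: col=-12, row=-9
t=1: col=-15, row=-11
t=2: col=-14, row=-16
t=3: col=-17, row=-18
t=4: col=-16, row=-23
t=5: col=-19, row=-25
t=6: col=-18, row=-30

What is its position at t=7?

col=-21, row=-32

The moves between consecutive positions are (-3,-2), (+1,-5), (-3,-2), (+1,-5), (-3,-2), (+1,-5); they repeat the 2-cycle [(-3,-2), (+1,-5)].
step 7: apply (-3,-2) → col=-21, row=-32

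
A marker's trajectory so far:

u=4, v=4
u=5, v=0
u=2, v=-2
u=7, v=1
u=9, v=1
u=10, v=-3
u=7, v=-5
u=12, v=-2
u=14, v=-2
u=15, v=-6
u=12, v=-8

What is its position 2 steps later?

u=19, v=-5

Step-to-step displacements: (+1, -4), (-3, -2), (+5, +3), (+2, +0), (+1, -4), (-3, -2), (+5, +3), (+2, +0), (+1, -4), (-3, -2) — a repeating cycle of length 4.
step 11: apply (+5, +3) → u=17, v=-5
step 12: apply (+2, +0) → u=19, v=-5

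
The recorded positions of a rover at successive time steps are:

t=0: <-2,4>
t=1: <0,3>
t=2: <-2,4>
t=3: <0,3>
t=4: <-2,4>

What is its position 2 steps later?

The jumps are <+2,-1>, <-2,+1>, <+2,-1>, <-2,+1> — a geometric progression with ratio -1.
step 5: <-2,4> + <+2,-1> → <0,3>
step 6: <0,3> + <-2,+1> → <-2,4>

<-2,4>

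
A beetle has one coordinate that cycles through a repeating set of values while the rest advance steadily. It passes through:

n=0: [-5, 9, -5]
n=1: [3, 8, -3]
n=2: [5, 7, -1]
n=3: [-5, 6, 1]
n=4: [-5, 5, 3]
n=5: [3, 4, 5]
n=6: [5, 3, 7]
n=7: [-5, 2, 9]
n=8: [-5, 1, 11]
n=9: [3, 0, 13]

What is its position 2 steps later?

The first coordinate repeats the cycle [-5, 3, 5, -5] with period 4; step 11 mod 4 = 3, giving -5.
The second coordinate changes by -1 each step, so at step 11 it is 9 + 11·(-1) = -2.
The third coordinate changes by +2 each step, so at step 11 it is -5 + 11·(2) = 17.

[-5, -2, 17]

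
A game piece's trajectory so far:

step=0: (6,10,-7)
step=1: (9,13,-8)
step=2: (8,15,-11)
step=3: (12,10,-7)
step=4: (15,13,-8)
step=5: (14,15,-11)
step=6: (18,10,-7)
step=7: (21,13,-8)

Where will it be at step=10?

The moves between consecutive positions are (+3,+3,-1), (-1,+2,-3), (+4,-5,+4), (+3,+3,-1), (-1,+2,-3), (+4,-5,+4), (+3,+3,-1); they repeat the 3-cycle [(+3,+3,-1), (-1,+2,-3), (+4,-5,+4)].
step 8: apply (-1,+2,-3) → (20,15,-11)
step 9: apply (+4,-5,+4) → (24,10,-7)
step 10: apply (+3,+3,-1) → (27,13,-8)

(27,13,-8)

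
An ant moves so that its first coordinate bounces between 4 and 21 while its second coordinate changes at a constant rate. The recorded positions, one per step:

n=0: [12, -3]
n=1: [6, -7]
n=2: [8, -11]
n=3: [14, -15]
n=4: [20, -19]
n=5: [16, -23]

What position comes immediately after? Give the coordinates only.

[10, -27]

The first coordinate reflects between 4 and 21, moving 6 per step.
  step 6: 16 → 10
The second coordinate changes by -4 each step: at step 6 it is -27.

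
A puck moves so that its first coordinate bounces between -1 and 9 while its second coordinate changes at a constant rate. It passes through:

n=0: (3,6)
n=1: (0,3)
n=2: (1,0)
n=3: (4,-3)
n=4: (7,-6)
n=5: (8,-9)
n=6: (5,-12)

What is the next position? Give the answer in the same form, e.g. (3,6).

The first coordinate reflects between -1 and 9, moving 3 per step.
  step 7: 5 → 2
The second coordinate changes by -3 each step: at step 7 it is -15.

(2,-15)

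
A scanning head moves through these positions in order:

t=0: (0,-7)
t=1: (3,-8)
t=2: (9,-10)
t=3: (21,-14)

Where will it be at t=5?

(93,-38)

Consecutive displacements (+3,-1), (+6,-2), (+12,-4) scale by a factor of 2 each step.
step 4: (21,-14) + (+24,-8) → (45,-22)
step 5: (45,-22) + (+48,-16) → (93,-38)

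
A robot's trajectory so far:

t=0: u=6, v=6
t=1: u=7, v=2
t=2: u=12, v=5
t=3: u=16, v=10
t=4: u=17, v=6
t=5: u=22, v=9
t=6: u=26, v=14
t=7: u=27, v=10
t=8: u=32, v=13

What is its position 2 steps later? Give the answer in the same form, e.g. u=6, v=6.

u=37, v=14

Step-to-step displacements: (+1, -4), (+5, +3), (+4, +5), (+1, -4), (+5, +3), (+4, +5), (+1, -4), (+5, +3) — a repeating cycle of length 3.
step 9: apply (+4, +5) → u=36, v=18
step 10: apply (+1, -4) → u=37, v=14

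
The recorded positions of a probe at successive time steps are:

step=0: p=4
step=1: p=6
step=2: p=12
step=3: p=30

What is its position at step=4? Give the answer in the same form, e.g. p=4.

The jumps are +2, +6, +18 — a geometric progression with ratio 3.
step 4: 30 + 54 → p=84

p=84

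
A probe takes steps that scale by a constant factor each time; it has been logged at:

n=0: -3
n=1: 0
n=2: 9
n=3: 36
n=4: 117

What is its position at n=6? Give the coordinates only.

The jumps are +3, +9, +27, +81 — a geometric progression with ratio 3.
step 5: 117 + 243 → 360
step 6: 360 + 729 → 1089

1089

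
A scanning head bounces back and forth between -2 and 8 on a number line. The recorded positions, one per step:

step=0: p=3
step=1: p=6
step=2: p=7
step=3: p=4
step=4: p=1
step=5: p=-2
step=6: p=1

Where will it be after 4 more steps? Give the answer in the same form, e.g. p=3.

p=3

The value reflects between -2 and 8, moving 3 per step.
  step 7: 1 → 4
  step 8: 4 → 7
  step 9: 7 → 6
  step 10: 6 → 3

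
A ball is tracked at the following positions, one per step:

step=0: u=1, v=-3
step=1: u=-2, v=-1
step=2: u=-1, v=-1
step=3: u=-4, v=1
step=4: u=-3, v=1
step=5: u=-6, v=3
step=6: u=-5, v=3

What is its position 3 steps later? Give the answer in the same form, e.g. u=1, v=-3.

u=-10, v=7

The moves between consecutive positions are (-3, +2), (+1, +0), (-3, +2), (+1, +0), (-3, +2), (+1, +0); they repeat the 2-cycle [(-3, +2), (+1, +0)].
step 7: apply (-3, +2) → u=-8, v=5
step 8: apply (+1, +0) → u=-7, v=5
step 9: apply (-3, +2) → u=-10, v=7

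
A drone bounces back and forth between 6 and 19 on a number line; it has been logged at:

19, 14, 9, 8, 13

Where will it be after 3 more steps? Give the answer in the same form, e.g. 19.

The value reflects between 6 and 19, moving 5 per step.
  step 5: 13 → 18
  step 6: 18 → 15
  step 7: 15 → 10

10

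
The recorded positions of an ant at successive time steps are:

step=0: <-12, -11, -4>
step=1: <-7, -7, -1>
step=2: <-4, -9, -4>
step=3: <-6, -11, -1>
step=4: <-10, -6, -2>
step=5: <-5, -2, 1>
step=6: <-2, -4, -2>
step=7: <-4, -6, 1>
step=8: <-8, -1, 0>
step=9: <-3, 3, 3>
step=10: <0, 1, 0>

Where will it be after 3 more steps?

Step-to-step displacements: <+5, +4, +3>, <+3, -2, -3>, <-2, -2, +3>, <-4, +5, -1>, <+5, +4, +3>, <+3, -2, -3>, <-2, -2, +3>, <-4, +5, -1>, <+5, +4, +3>, <+3, -2, -3> — a repeating cycle of length 4.
step 11: apply <-2, -2, +3> → <-2, -1, 3>
step 12: apply <-4, +5, -1> → <-6, 4, 2>
step 13: apply <+5, +4, +3> → <-1, 8, 5>

<-1, 8, 5>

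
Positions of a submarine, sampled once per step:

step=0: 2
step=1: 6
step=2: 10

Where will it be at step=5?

22

Each step adds +4 to the position.
step 3: 10 + 4 → 14
step 4: 14 + 4 → 18
step 5: 18 + 4 → 22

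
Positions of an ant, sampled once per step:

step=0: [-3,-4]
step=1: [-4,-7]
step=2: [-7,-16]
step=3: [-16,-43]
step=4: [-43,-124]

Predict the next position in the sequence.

The jumps are [-1,-3], [-3,-9], [-9,-27], [-27,-81] — a geometric progression with ratio 3.
step 5: [-43,-124] + [-81,-243] → [-124,-367]

[-124,-367]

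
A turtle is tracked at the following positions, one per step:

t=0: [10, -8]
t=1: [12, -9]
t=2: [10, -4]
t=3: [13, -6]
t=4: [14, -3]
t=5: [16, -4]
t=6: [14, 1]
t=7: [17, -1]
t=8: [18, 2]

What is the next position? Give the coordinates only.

[20, 1]

The moves between consecutive positions are [+2, -1], [-2, +5], [+3, -2], [+1, +3], [+2, -1], [-2, +5], [+3, -2], [+1, +3]; they repeat the 4-cycle [[+2, -1], [-2, +5], [+3, -2], [+1, +3]].
step 9: apply [+2, -1] → [20, 1]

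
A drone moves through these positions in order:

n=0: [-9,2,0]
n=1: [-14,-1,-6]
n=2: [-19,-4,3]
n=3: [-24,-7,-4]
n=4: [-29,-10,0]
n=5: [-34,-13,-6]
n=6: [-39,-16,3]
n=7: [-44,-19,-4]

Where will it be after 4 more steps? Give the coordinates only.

The first coordinate changes by -5 each step, so at step 11 it is -9 + 11·(-5) = -64.
The second coordinate changes by -3 each step, so at step 11 it is 2 + 11·(-3) = -31.
The third coordinate repeats the cycle [0, -6, 3, -4] with period 4; step 11 mod 4 = 3, giving -4.

[-64,-31,-4]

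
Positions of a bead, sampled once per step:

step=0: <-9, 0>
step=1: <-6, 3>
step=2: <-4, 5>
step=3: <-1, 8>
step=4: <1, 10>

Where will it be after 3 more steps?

Differencing gives <+3, +3>, <+2, +2>, <+3, +3>, <+2, +2>. This is the pattern <+3, +3>, <+2, +2> repeated.
step 5: apply <+3, +3> → <4, 13>
step 6: apply <+2, +2> → <6, 15>
step 7: apply <+3, +3> → <9, 18>

<9, 18>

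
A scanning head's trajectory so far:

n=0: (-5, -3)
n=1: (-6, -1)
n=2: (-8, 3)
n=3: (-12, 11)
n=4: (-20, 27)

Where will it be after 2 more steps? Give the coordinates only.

The jumps are (-1, +2), (-2, +4), (-4, +8), (-8, +16) — a geometric progression with ratio 2.
step 5: (-20, 27) + (-16, +32) → (-36, 59)
step 6: (-36, 59) + (-32, +64) → (-68, 123)

(-68, 123)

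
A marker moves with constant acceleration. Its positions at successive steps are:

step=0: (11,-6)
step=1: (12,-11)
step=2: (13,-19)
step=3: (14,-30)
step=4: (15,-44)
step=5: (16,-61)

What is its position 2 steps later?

Successive displacements: (+1,-5), (+1,-8), (+1,-11), (+1,-14), (+1,-17) — each changes by (+0,-3).
step 6: (16,-61) + (+1,-20) → (17,-81)
step 7: (17,-81) + (+1,-23) → (18,-104)

(18,-104)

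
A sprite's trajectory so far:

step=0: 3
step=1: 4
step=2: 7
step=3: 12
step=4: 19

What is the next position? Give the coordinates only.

Successive displacements: +1, +3, +5, +7 — each changes by +2.
step 5: 19 + 9 → 28

28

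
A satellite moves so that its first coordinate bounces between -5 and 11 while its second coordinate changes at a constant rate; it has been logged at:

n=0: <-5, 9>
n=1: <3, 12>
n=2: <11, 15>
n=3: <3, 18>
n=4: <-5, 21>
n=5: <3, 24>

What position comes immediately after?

The first coordinate travels 8 per step and bounces off the walls at -5 and 11.
  step 6: 3 → 11
The second coordinate changes by +3 each step: at step 6 it is 27.

<11, 27>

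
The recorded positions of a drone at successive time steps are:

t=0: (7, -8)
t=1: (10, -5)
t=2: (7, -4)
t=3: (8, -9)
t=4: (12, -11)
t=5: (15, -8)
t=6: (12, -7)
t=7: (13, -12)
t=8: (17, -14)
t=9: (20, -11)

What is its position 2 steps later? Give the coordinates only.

Differencing gives (+3, +3), (-3, +1), (+1, -5), (+4, -2), (+3, +3), (-3, +1), (+1, -5), (+4, -2), (+3, +3). This is the pattern (+3, +3), (-3, +1), (+1, -5), (+4, -2) repeated.
step 10: apply (-3, +1) → (17, -10)
step 11: apply (+1, -5) → (18, -15)

(18, -15)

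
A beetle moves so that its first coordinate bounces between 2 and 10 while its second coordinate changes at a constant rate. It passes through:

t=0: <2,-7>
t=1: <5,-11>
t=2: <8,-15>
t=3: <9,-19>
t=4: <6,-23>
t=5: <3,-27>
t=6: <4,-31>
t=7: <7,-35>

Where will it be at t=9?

<7,-43>

The first coordinate reflects between 2 and 10, moving 3 per step.
  step 8: 7 → 10
  step 9: 10 → 7
The second coordinate changes by -4 each step: at step 9 it is -43.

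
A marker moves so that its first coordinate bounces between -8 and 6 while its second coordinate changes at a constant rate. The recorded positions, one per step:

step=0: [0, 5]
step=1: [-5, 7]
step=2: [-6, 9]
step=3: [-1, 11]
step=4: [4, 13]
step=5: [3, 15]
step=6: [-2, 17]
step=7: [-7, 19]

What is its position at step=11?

[1, 27]

The first coordinate travels 5 per step and bounces off the walls at -8 and 6.
  step 8: -7 → -4
  step 9: -4 → 1
  step 10: 1 → 6
  step 11: 6 → 1
The second coordinate changes by +2 each step: at step 11 it is 27.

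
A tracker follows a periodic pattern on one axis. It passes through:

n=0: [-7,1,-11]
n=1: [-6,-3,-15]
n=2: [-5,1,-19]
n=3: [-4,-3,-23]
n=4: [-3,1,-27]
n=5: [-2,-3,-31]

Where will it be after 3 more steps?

The first coordinate changes by +1 each step, so at step 8 it is -7 + 8·(1) = 1.
The second coordinate repeats the cycle [1, -3] with period 2; step 8 mod 2 = 0, giving 1.
The third coordinate changes by -4 each step, so at step 8 it is -11 + 8·(-4) = -43.

[1,1,-43]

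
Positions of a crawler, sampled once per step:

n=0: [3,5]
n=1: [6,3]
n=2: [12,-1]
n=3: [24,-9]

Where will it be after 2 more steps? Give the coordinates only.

[96,-57]

The jumps are [+3,-2], [+6,-4], [+12,-8] — a geometric progression with ratio 2.
step 4: [24,-9] + [+24,-16] → [48,-25]
step 5: [48,-25] + [+48,-32] → [96,-57]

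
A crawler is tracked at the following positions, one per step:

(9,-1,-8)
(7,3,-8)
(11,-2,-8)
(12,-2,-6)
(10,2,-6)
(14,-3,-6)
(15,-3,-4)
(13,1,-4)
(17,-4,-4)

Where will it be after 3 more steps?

(20,-5,-2)

Differencing gives (-2,+4,+0), (+4,-5,+0), (+1,+0,+2), (-2,+4,+0), (+4,-5,+0), (+1,+0,+2), (-2,+4,+0), (+4,-5,+0). This is the pattern (-2,+4,+0), (+4,-5,+0), (+1,+0,+2) repeated.
step 9: apply (+1,+0,+2) → (18,-4,-2)
step 10: apply (-2,+4,+0) → (16,0,-2)
step 11: apply (+4,-5,+0) → (20,-5,-2)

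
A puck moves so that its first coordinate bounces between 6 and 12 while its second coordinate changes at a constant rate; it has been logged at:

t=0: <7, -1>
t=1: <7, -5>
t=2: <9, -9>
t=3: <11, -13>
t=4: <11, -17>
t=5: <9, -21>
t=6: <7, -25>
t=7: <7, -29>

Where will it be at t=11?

<9, -45>

The first coordinate travels 2 per step and bounces off the walls at 6 and 12.
  step 8: 7 → 9
  step 9: 9 → 11
  step 10: 11 → 11
  step 11: 11 → 9
The second coordinate changes by -4 each step: at step 11 it is -45.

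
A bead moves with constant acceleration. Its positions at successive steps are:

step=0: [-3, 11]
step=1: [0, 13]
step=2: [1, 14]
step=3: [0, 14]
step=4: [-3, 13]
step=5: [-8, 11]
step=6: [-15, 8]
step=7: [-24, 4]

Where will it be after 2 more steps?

[-48, -7]

Taking differences between consecutive positions: [+3, +2], [+1, +1], [-1, +0], [-3, -1], [-5, -2], [-7, -3], [-9, -4]. These grow by [-2, -1] each step.
step 8: [-24, 4] + [-11, -5] → [-35, -1]
step 9: [-35, -1] + [-13, -6] → [-48, -7]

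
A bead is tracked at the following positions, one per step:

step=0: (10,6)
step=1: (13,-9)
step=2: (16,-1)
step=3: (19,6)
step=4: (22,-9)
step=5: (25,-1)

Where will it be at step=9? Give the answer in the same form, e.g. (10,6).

First: linear, +3 per step → 37 at step 9.
Second: cycles through 6, -9, -1 every 3 steps. Step 9 lands at position 0 of the cycle → 6.

(37,6)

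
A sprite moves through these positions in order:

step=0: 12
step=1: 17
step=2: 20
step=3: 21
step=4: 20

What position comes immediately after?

Successive displacements: +5, +3, +1, -1 — each changes by -2.
step 5: 20 − 3 → 17

17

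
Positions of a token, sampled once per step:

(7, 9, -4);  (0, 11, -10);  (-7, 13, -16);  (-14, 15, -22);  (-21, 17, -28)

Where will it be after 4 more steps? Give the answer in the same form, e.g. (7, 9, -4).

(-49, 25, -52)

The position changes by (-7, +2, -6) every step.
step 5: (-21, 17, -28) + (-7, +2, -6) → (-28, 19, -34)
step 6: (-28, 19, -34) + (-7, +2, -6) → (-35, 21, -40)
step 7: (-35, 21, -40) + (-7, +2, -6) → (-42, 23, -46)
step 8: (-42, 23, -46) + (-7, +2, -6) → (-49, 25, -52)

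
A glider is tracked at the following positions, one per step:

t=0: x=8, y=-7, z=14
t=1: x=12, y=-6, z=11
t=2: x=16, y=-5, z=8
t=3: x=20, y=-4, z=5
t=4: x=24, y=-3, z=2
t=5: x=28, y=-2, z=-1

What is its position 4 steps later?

The position changes by (+4,+1,-3) every step.
step 6: x=28, y=-2, z=-1 + (+4,+1,-3) → x=32, y=-1, z=-4
step 7: x=32, y=-1, z=-4 + (+4,+1,-3) → x=36, y=0, z=-7
step 8: x=36, y=0, z=-7 + (+4,+1,-3) → x=40, y=1, z=-10
step 9: x=40, y=1, z=-10 + (+4,+1,-3) → x=44, y=2, z=-13

x=44, y=2, z=-13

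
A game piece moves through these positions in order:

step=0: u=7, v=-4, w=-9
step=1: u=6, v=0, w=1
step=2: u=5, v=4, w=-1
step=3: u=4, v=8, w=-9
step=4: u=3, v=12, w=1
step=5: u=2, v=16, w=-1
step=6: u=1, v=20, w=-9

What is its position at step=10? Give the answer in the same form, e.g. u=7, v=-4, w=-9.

u=-3, v=36, w=1

U: linear, -1 per step → -3 at step 10.
V: linear, +4 per step → 36 at step 10.
W: cycles through -9, 1, -1 every 3 steps. Step 10 lands at position 1 of the cycle → 1.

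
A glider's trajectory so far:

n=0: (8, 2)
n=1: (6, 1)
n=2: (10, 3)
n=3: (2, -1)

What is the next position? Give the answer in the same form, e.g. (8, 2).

The jumps are (-2, -1), (+4, +2), (-8, -4) — a geometric progression with ratio -2.
step 4: (2, -1) + (+16, +8) → (18, 7)

(18, 7)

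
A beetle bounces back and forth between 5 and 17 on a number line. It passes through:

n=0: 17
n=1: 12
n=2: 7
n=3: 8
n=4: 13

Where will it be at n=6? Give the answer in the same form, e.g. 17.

11

The value travels 5 per step and bounces off the walls at 5 and 17.
  step 5: 13 → 16
  step 6: 16 → 11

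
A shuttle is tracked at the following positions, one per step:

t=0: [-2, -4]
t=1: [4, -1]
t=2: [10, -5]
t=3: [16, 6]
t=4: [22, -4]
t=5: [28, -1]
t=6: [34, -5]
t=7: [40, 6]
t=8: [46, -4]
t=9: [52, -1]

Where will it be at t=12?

First: linear, +6 per step → 70 at step 12.
Second: cycles through -4, -1, -5, 6 every 4 steps. Step 12 lands at position 0 of the cycle → -4.

[70, -4]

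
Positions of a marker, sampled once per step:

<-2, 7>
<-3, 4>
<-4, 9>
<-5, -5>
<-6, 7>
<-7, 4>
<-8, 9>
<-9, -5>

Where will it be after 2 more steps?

<-11, 4>

The first coordinate changes by -1 each step, so at step 9 it is -2 + 9·(-1) = -11.
The second coordinate repeats the cycle [7, 4, 9, -5] with period 4; step 9 mod 4 = 1, giving 4.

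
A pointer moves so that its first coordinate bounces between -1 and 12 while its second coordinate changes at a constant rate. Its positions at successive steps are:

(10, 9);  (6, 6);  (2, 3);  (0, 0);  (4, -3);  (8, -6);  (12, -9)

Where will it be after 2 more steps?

The first coordinate reflects between -1 and 12, moving 4 per step.
  step 7: 12 → 8
  step 8: 8 → 4
The second coordinate changes by -3 each step: at step 8 it is -15.

(4, -15)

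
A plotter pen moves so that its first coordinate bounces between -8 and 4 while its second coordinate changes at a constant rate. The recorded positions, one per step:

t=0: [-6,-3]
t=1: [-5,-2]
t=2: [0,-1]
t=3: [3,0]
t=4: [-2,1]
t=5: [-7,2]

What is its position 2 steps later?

[1,4]

The first coordinate reflects between -8 and 4, moving 5 per step.
  step 6: -7 → -4
  step 7: -4 → 1
The second coordinate changes by +1 each step: at step 7 it is 4.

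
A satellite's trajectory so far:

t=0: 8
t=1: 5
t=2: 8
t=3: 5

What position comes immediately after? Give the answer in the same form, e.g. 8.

The jumps are -3, +3, -3 — a geometric progression with ratio -1.
step 4: 5 + 3 → 8

8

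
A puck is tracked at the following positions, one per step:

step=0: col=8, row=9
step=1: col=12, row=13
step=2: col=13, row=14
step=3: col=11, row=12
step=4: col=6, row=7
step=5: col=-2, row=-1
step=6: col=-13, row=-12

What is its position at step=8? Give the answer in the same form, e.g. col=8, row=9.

First differences are (+4,+4), (+1,+1), (-2,-2), (-5,-5), (-8,-8), (-11,-11); their common second difference is (-3,-3) (constant acceleration).
step 7: col=-13, row=-12 + (-14,-14) → col=-27, row=-26
step 8: col=-27, row=-26 + (-17,-17) → col=-44, row=-43

col=-44, row=-43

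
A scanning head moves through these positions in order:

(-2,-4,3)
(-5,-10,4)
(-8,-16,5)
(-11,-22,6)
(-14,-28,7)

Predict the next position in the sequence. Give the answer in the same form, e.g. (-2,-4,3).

The position changes by (-3,-6,+1) every step.
step 5: (-14,-28,7) + (-3,-6,+1) → (-17,-34,8)

(-17,-34,8)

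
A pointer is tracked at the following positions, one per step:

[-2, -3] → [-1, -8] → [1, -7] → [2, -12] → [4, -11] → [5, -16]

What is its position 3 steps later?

[10, -19]

Differencing gives [+1, -5], [+2, +1], [+1, -5], [+2, +1], [+1, -5]. This is the pattern [+1, -5], [+2, +1] repeated.
step 6: apply [+2, +1] → [7, -15]
step 7: apply [+1, -5] → [8, -20]
step 8: apply [+2, +1] → [10, -19]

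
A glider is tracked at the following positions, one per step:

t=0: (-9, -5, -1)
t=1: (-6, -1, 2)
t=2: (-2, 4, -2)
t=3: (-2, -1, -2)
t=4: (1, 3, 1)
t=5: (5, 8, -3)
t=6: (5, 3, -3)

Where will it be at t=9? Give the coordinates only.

Step-to-step displacements: (+3, +4, +3), (+4, +5, -4), (+0, -5, +0), (+3, +4, +3), (+4, +5, -4), (+0, -5, +0) — a repeating cycle of length 3.
step 7: apply (+3, +4, +3) → (8, 7, 0)
step 8: apply (+4, +5, -4) → (12, 12, -4)
step 9: apply (+0, -5, +0) → (12, 7, -4)

(12, 7, -4)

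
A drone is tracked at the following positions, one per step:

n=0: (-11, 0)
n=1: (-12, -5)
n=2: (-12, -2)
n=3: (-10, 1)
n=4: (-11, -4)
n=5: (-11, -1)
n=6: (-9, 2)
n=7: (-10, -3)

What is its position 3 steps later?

Differencing gives (-1, -5), (+0, +3), (+2, +3), (-1, -5), (+0, +3), (+2, +3), (-1, -5). This is the pattern (-1, -5), (+0, +3), (+2, +3) repeated.
step 8: apply (+0, +3) → (-10, 0)
step 9: apply (+2, +3) → (-8, 3)
step 10: apply (-1, -5) → (-9, -2)

(-9, -2)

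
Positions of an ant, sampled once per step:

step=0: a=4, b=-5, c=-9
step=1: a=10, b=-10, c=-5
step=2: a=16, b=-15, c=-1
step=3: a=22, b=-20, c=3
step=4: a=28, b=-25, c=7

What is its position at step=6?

Constant displacement of (+6, -5, +4) per step.
step 5: a=28, b=-25, c=7 + (+6, -5, +4) → a=34, b=-30, c=11
step 6: a=34, b=-30, c=11 + (+6, -5, +4) → a=40, b=-35, c=15

a=40, b=-35, c=15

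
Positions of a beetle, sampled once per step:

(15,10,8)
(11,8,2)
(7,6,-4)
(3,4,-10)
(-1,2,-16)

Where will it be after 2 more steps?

Constant displacement of (-4,-2,-6) per step.
step 5: (-1,2,-16) + (-4,-2,-6) → (-5,0,-22)
step 6: (-5,0,-22) + (-4,-2,-6) → (-9,-2,-28)

(-9,-2,-28)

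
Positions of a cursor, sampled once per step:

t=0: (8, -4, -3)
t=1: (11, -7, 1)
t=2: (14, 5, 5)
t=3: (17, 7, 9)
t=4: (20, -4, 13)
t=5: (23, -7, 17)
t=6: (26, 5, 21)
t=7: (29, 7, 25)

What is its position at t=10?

The first coordinate changes by +3 each step, so at step 10 it is 8 + 10·(3) = 38.
The second coordinate repeats the cycle [-4, -7, 5, 7] with period 4; step 10 mod 4 = 2, giving 5.
The third coordinate changes by +4 each step, so at step 10 it is -3 + 10·(4) = 37.

(38, 5, 37)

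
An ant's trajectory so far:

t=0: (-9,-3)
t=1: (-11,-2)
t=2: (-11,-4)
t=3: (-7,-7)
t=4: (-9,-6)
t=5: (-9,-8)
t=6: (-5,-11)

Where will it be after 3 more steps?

Differencing gives (-2,+1), (+0,-2), (+4,-3), (-2,+1), (+0,-2), (+4,-3). This is the pattern (-2,+1), (+0,-2), (+4,-3) repeated.
step 7: apply (-2,+1) → (-7,-10)
step 8: apply (+0,-2) → (-7,-12)
step 9: apply (+4,-3) → (-3,-15)

(-3,-15)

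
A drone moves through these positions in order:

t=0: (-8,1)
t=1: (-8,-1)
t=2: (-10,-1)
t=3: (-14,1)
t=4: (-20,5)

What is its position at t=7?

(-50,29)

Taking differences between consecutive positions: (+0,-2), (-2,+0), (-4,+2), (-6,+4). These grow by (-2,+2) each step.
step 5: (-20,5) + (-8,+6) → (-28,11)
step 6: (-28,11) + (-10,+8) → (-38,19)
step 7: (-38,19) + (-12,+10) → (-50,29)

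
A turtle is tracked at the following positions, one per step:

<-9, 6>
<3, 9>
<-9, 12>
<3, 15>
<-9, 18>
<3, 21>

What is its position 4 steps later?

First: cycles through -9, 3 every 2 steps. Step 9 lands at position 1 of the cycle → 3.
Second: linear, +3 per step → 33 at step 9.

<3, 33>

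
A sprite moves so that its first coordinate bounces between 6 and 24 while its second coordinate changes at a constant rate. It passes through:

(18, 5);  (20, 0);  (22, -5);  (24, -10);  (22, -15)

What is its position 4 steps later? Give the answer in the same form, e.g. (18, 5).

(14, -35)

The first coordinate travels 2 per step and bounces off the walls at 6 and 24.
  step 5: 22 → 20
  step 6: 20 → 18
  step 7: 18 → 16
  step 8: 16 → 14
The second coordinate changes by -5 each step: at step 8 it is -35.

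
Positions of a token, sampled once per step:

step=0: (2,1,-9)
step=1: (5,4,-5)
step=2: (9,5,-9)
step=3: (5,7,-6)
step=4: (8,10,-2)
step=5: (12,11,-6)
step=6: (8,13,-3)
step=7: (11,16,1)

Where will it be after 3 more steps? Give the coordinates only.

Differencing gives (+3,+3,+4), (+4,+1,-4), (-4,+2,+3), (+3,+3,+4), (+4,+1,-4), (-4,+2,+3), (+3,+3,+4). This is the pattern (+3,+3,+4), (+4,+1,-4), (-4,+2,+3) repeated.
step 8: apply (+4,+1,-4) → (15,17,-3)
step 9: apply (-4,+2,+3) → (11,19,0)
step 10: apply (+3,+3,+4) → (14,22,4)

(14,22,4)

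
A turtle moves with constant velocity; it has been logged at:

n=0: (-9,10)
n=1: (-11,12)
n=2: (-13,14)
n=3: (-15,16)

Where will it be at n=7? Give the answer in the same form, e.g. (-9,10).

(-23,24)

Each step adds (-2,+2) to the position.
step 4: (-15,16) + (-2,+2) → (-17,18)
step 5: (-17,18) + (-2,+2) → (-19,20)
step 6: (-19,20) + (-2,+2) → (-21,22)
step 7: (-21,22) + (-2,+2) → (-23,24)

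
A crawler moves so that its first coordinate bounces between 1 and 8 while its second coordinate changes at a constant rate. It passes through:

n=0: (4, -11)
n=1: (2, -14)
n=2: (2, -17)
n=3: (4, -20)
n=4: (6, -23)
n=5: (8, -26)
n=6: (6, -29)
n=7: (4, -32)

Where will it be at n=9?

(2, -38)

The first coordinate travels 2 per step and bounces off the walls at 1 and 8.
  step 8: 4 → 2
  step 9: 2 → 2
The second coordinate changes by -3 each step: at step 9 it is -38.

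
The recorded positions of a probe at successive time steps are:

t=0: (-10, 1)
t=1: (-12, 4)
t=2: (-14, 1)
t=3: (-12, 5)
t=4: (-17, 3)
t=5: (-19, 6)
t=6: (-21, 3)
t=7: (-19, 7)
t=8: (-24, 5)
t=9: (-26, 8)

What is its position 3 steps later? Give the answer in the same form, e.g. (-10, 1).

Step-to-step displacements: (-2, +3), (-2, -3), (+2, +4), (-5, -2), (-2, +3), (-2, -3), (+2, +4), (-5, -2), (-2, +3) — a repeating cycle of length 4.
step 10: apply (-2, -3) → (-28, 5)
step 11: apply (+2, +4) → (-26, 9)
step 12: apply (-5, -2) → (-31, 7)

(-31, 7)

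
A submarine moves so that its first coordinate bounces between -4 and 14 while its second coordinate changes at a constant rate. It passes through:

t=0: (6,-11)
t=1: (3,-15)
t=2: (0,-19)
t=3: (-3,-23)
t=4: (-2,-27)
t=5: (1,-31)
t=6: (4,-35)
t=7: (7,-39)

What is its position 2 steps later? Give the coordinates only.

The first coordinate reflects between -4 and 14, moving 3 per step.
  step 8: 7 → 10
  step 9: 10 → 13
The second coordinate changes by -4 each step: at step 9 it is -47.

(13,-47)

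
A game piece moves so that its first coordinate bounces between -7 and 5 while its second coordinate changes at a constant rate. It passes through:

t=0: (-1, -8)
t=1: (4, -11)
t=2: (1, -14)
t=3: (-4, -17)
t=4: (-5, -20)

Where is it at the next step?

(0, -23)

The first coordinate travels 5 per step and bounces off the walls at -7 and 5.
  step 5: -5 → 0
The second coordinate changes by -3 each step: at step 5 it is -23.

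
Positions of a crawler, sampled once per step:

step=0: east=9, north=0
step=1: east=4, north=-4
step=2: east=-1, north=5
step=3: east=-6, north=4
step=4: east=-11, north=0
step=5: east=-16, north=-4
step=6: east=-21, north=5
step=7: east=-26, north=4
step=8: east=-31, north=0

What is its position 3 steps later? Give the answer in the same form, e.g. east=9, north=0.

The east coordinate changes by -5 each step, so at step 11 it is 9 + 11·(-5) = -46.
The north coordinate repeats the cycle [0, -4, 5, 4] with period 4; step 11 mod 4 = 3, giving 4.

east=-46, north=4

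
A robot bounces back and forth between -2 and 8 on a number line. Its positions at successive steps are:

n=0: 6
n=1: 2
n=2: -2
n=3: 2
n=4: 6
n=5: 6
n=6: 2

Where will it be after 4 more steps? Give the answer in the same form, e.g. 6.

6

The value reflects between -2 and 8, moving 4 per step.
  step 7: 2 → -2
  step 8: -2 → 2
  step 9: 2 → 6
  step 10: 6 → 6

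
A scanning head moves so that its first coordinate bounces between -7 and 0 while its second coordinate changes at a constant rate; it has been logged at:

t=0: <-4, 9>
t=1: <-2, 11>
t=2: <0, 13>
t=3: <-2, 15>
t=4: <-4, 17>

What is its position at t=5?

<-6, 19>

The first coordinate reflects between -7 and 0, moving 2 per step.
  step 5: -4 → -6
The second coordinate changes by +2 each step: at step 5 it is 19.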